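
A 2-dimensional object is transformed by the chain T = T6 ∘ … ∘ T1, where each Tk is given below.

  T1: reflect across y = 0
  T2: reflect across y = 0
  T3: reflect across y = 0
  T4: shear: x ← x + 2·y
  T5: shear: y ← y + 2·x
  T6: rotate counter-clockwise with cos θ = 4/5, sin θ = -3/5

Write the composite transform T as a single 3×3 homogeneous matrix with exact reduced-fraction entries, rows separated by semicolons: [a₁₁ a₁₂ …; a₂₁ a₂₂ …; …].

T = [2 -23/5 0; 1 -14/5 0; 0 0 1]

T1 = [1 0 0; 0 -1 0; 0 0 1]
T2·T1 = [1 0 0; 0 1 0; 0 0 1]
T3·…·T1 = [1 0 0; 0 -1 0; 0 0 1]
T4·…·T1 = [1 -2 0; 0 -1 0; 0 0 1]
T5·…·T1 = [1 -2 0; 2 -5 0; 0 0 1]
T6·…·T1 = [2 -23/5 0; 1 -14/5 0; 0 0 1]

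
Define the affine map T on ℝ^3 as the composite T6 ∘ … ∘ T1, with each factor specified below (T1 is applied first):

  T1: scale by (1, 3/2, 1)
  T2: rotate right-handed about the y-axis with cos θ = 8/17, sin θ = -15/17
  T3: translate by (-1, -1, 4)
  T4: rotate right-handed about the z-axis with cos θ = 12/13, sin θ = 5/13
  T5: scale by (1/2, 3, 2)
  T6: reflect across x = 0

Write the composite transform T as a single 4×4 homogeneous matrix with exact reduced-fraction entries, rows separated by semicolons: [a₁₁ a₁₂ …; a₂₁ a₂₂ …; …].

T = [-48/221 15/52 90/221 7/26; 120/221 54/13 -225/221 -51/13; 30/17 0 16/17 8; 0 0 0 1]

T1 = [1 0 0 0; 0 3/2 0 0; 0 0 1 0; 0 0 0 1]
T2·T1 = [8/17 0 -15/17 0; 0 3/2 0 0; 15/17 0 8/17 0; 0 0 0 1]
T3·…·T1 = [8/17 0 -15/17 -1; 0 3/2 0 -1; 15/17 0 8/17 4; 0 0 0 1]
T4·…·T1 = [96/221 -15/26 -180/221 -7/13; 40/221 18/13 -75/221 -17/13; 15/17 0 8/17 4; 0 0 0 1]
T5·…·T1 = [48/221 -15/52 -90/221 -7/26; 120/221 54/13 -225/221 -51/13; 30/17 0 16/17 8; 0 0 0 1]
T6·…·T1 = [-48/221 15/52 90/221 7/26; 120/221 54/13 -225/221 -51/13; 30/17 0 16/17 8; 0 0 0 1]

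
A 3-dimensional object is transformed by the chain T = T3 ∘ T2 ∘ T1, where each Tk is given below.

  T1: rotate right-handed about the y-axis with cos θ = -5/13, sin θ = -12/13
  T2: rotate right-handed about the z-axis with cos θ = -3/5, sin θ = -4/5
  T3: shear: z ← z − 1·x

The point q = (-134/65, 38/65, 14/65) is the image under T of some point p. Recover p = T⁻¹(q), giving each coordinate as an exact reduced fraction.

T1 = [-5/13 0 -12/13 0; 0 1 0 0; 12/13 0 -5/13 0; 0 0 0 1]
T2·T1 = [3/13 4/5 36/65 0; 4/13 -3/5 48/65 0; 12/13 0 -5/13 0; 0 0 0 1]
T3·…·T1 = [3/13 4/5 36/65 0; 4/13 -3/5 48/65 0; 9/13 -4/5 -61/65 0; 0 0 0 1]
det M = 1; M⁻¹ = [15/13 4/13 12/13 0; 4/5 -3/5 0 0; 11/65 48/65 -5/13 0; 0 0 0 1]
M⁻¹ · (-134/65, 38/65, 14/65)ᵀ = (-2, -2, 0)ᵀ

p = (-2, -2, 0)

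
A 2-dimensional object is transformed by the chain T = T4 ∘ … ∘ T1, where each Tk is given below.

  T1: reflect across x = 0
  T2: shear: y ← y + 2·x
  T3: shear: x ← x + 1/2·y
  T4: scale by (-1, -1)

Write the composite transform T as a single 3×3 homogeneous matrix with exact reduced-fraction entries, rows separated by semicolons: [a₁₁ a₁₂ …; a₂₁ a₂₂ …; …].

T1 = [-1 0 0; 0 1 0; 0 0 1]
T2·T1 = [-1 0 0; -2 1 0; 0 0 1]
T3·…·T1 = [-2 1/2 0; -2 1 0; 0 0 1]
T4·…·T1 = [2 -1/2 0; 2 -1 0; 0 0 1]

T = [2 -1/2 0; 2 -1 0; 0 0 1]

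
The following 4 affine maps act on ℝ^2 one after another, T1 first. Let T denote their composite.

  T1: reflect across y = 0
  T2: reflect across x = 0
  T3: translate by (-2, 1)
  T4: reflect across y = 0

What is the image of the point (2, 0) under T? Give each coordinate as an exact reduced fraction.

T1 reflect across y = 0: (2, 0) → (2, 0)
T2 reflect across x = 0: (2, 0) → (-2, 0)
T3 translate by (-2, 1): (-2, 0) → (-4, 1)
T4 reflect across y = 0: (-4, 1) → (-4, -1)

T(p) = (-4, -1)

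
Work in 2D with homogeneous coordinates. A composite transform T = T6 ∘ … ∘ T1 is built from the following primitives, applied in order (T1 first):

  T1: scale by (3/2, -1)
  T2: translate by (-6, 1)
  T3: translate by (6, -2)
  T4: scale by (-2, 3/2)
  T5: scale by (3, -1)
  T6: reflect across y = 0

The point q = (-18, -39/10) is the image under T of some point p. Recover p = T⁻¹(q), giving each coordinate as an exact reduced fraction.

p = (2, 8/5)

T1 = [3/2 0 0; 0 -1 0; 0 0 1]
T2·T1 = [3/2 0 -6; 0 -1 1; 0 0 1]
T3·…·T1 = [3/2 0 0; 0 -1 -1; 0 0 1]
T4·…·T1 = [-3 0 0; 0 -3/2 -3/2; 0 0 1]
T5·…·T1 = [-9 0 0; 0 3/2 3/2; 0 0 1]
T6·…·T1 = [-9 0 0; 0 -3/2 -3/2; 0 0 1]
det M = 27/2; M⁻¹ = [-1/9 0 0; 0 -2/3 -1; 0 0 1]
M⁻¹ · (-18, -39/10)ᵀ = (2, 8/5)ᵀ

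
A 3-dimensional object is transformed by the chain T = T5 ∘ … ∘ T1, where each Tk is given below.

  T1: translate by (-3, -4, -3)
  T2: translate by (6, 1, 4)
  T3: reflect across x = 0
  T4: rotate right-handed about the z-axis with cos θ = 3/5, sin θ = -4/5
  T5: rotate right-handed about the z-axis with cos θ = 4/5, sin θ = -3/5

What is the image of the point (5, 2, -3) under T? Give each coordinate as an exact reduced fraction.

T1 translate by (-3, -4, -3): (5, 2, -3) → (2, -2, -6)
T2 translate by (6, 1, 4): (2, -2, -6) → (8, -1, -2)
T3 reflect across x = 0: (8, -1, -2) → (-8, -1, -2)
T4 rotate right-handed about the z-axis with cos θ = 3/5, sin θ = -4/5: (-8, -1, -2) → (-28/5, 29/5, -2)
T5 rotate right-handed about the z-axis with cos θ = 4/5, sin θ = -3/5: (-28/5, 29/5, -2) → (-1, 8, -2)

T(p) = (-1, 8, -2)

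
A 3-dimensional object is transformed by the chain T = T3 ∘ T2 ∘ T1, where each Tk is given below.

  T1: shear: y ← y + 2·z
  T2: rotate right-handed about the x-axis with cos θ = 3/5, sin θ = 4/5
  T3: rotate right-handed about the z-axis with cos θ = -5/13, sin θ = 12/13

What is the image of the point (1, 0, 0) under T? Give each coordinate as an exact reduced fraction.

T(p) = (-5/13, 12/13, 0)

T1 shear: y ← y + 2·z: (1, 0, 0) → (1, 0, 0)
T2 rotate right-handed about the x-axis with cos θ = 3/5, sin θ = 4/5: (1, 0, 0) → (1, 0, 0)
T3 rotate right-handed about the z-axis with cos θ = -5/13, sin θ = 12/13: (1, 0, 0) → (-5/13, 12/13, 0)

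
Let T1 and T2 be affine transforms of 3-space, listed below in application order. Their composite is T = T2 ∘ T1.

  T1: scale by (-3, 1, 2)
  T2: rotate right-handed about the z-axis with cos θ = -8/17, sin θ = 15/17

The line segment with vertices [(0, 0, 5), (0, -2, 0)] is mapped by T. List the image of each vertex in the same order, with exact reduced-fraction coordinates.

T1 scale by (-3, 1, 2): (0, 0, 5) → (0, 0, 10); (0, -2, 0) → (0, -2, 0)
T2 rotate right-handed about the z-axis with cos θ = -8/17, sin θ = 15/17: (0, 0, 10) → (0, 0, 10); (0, -2, 0) → (30/17, 16/17, 0)

image vertices: (0, 0, 10), (30/17, 16/17, 0)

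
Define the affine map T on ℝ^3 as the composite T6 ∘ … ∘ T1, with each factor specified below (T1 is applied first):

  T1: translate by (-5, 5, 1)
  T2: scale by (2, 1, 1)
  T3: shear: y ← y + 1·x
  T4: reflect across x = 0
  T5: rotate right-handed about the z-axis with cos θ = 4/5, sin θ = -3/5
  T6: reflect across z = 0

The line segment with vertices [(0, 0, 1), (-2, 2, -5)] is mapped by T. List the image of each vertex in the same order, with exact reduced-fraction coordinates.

image vertices: (5, -10, -2), (7, -14, 4)

T1 translate by (-5, 5, 1): (0, 0, 1) → (-5, 5, 2); (-2, 2, -5) → (-7, 7, -4)
T2 scale by (2, 1, 1): (-5, 5, 2) → (-10, 5, 2); (-7, 7, -4) → (-14, 7, -4)
T3 shear: y ← y + 1·x: (-10, 5, 2) → (-10, -5, 2); (-14, 7, -4) → (-14, -7, -4)
T4 reflect across x = 0: (-10, -5, 2) → (10, -5, 2); (-14, -7, -4) → (14, -7, -4)
T5 rotate right-handed about the z-axis with cos θ = 4/5, sin θ = -3/5: (10, -5, 2) → (5, -10, 2); (14, -7, -4) → (7, -14, -4)
T6 reflect across z = 0: (5, -10, 2) → (5, -10, -2); (7, -14, -4) → (7, -14, 4)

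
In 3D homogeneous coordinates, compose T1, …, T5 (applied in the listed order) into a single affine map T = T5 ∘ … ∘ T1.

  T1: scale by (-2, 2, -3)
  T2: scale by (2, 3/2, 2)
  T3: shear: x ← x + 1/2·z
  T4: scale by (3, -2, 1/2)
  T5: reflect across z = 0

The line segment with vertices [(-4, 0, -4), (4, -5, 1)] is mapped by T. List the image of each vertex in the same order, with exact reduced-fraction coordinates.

T1 scale by (-2, 2, -3): (-4, 0, -4) → (8, 0, 12); (4, -5, 1) → (-8, -10, -3)
T2 scale by (2, 3/2, 2): (8, 0, 12) → (16, 0, 24); (-8, -10, -3) → (-16, -15, -6)
T3 shear: x ← x + 1/2·z: (16, 0, 24) → (28, 0, 24); (-16, -15, -6) → (-19, -15, -6)
T4 scale by (3, -2, 1/2): (28, 0, 24) → (84, 0, 12); (-19, -15, -6) → (-57, 30, -3)
T5 reflect across z = 0: (84, 0, 12) → (84, 0, -12); (-57, 30, -3) → (-57, 30, 3)

image vertices: (84, 0, -12), (-57, 30, 3)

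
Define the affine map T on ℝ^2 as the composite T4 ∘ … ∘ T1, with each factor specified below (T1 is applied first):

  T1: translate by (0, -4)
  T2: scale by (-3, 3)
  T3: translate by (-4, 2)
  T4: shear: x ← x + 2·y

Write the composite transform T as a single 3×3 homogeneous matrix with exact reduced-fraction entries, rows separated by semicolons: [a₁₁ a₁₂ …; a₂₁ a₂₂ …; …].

T = [-3 6 -24; 0 3 -10; 0 0 1]

T1 = [1 0 0; 0 1 -4; 0 0 1]
T2·T1 = [-3 0 0; 0 3 -12; 0 0 1]
T3·…·T1 = [-3 0 -4; 0 3 -10; 0 0 1]
T4·…·T1 = [-3 6 -24; 0 3 -10; 0 0 1]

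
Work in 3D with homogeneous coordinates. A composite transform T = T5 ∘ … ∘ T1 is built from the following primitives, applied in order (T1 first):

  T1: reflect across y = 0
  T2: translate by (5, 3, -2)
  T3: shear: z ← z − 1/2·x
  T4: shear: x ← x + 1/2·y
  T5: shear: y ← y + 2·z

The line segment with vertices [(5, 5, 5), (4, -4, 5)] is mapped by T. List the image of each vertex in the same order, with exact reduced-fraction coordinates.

image vertices: (9, -6, -2), (25/2, 4, -3/2)

T1 reflect across y = 0: (5, 5, 5) → (5, -5, 5); (4, -4, 5) → (4, 4, 5)
T2 translate by (5, 3, -2): (5, -5, 5) → (10, -2, 3); (4, 4, 5) → (9, 7, 3)
T3 shear: z ← z − 1/2·x: (10, -2, 3) → (10, -2, -2); (9, 7, 3) → (9, 7, -3/2)
T4 shear: x ← x + 1/2·y: (10, -2, -2) → (9, -2, -2); (9, 7, -3/2) → (25/2, 7, -3/2)
T5 shear: y ← y + 2·z: (9, -2, -2) → (9, -6, -2); (25/2, 7, -3/2) → (25/2, 4, -3/2)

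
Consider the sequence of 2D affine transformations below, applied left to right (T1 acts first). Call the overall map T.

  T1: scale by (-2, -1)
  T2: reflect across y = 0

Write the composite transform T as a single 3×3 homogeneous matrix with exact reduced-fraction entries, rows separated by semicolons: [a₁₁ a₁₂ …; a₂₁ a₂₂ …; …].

T1 = [-2 0 0; 0 -1 0; 0 0 1]
T2·T1 = [-2 0 0; 0 1 0; 0 0 1]

T = [-2 0 0; 0 1 0; 0 0 1]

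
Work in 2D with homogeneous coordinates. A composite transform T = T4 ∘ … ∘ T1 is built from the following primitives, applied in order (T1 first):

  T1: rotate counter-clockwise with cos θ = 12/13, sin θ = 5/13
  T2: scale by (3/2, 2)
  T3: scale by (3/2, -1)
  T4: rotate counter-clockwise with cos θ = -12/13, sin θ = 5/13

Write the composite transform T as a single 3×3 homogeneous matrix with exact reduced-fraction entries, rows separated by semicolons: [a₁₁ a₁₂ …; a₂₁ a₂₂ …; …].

T = [-274/169 255/169 0; 255/169 927/676 0; 0 0 1]

T1 = [12/13 -5/13 0; 5/13 12/13 0; 0 0 1]
T2·T1 = [18/13 -15/26 0; 10/13 24/13 0; 0 0 1]
T3·…·T1 = [27/13 -45/52 0; -10/13 -24/13 0; 0 0 1]
T4·…·T1 = [-274/169 255/169 0; 255/169 927/676 0; 0 0 1]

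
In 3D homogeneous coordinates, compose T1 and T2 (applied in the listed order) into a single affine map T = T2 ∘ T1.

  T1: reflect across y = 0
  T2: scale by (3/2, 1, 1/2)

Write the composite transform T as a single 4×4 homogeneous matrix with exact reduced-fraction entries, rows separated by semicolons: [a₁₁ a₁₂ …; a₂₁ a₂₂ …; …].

T1 = [1 0 0 0; 0 -1 0 0; 0 0 1 0; 0 0 0 1]
T2·T1 = [3/2 0 0 0; 0 -1 0 0; 0 0 1/2 0; 0 0 0 1]

T = [3/2 0 0 0; 0 -1 0 0; 0 0 1/2 0; 0 0 0 1]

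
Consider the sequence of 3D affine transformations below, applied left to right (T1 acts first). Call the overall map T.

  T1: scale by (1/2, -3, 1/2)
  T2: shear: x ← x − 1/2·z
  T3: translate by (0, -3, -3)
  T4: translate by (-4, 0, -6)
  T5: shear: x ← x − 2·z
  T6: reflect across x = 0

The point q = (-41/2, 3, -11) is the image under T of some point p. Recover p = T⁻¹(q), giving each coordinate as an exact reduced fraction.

T1 = [1/2 0 0 0; 0 -3 0 0; 0 0 1/2 0; 0 0 0 1]
T2·T1 = [1/2 0 -1/4 0; 0 -3 0 0; 0 0 1/2 0; 0 0 0 1]
T3·…·T1 = [1/2 0 -1/4 0; 0 -3 0 -3; 0 0 1/2 -3; 0 0 0 1]
T4·…·T1 = [1/2 0 -1/4 -4; 0 -3 0 -3; 0 0 1/2 -9; 0 0 0 1]
T5·…·T1 = [1/2 0 -5/4 14; 0 -3 0 -3; 0 0 1/2 -9; 0 0 0 1]
T6·…·T1 = [-1/2 0 5/4 -14; 0 -3 0 -3; 0 0 1/2 -9; 0 0 0 1]
det M = 3/4; M⁻¹ = [-2 0 5 17; 0 -1/3 0 -1; 0 0 2 18; 0 0 0 1]
M⁻¹ · (-41/2, 3, -11)ᵀ = (3, -2, -4)ᵀ

p = (3, -2, -4)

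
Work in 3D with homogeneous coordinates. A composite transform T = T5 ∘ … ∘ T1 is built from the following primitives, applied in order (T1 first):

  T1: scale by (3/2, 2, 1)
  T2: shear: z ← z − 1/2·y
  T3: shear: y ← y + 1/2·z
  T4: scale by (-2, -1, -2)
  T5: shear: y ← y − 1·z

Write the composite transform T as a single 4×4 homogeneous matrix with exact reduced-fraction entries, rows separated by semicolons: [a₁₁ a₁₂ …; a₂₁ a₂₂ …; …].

T1 = [3/2 0 0 0; 0 2 0 0; 0 0 1 0; 0 0 0 1]
T2·T1 = [3/2 0 0 0; 0 2 0 0; 0 -1 1 0; 0 0 0 1]
T3·…·T1 = [3/2 0 0 0; 0 3/2 1/2 0; 0 -1 1 0; 0 0 0 1]
T4·…·T1 = [-3 0 0 0; 0 -3/2 -1/2 0; 0 2 -2 0; 0 0 0 1]
T5·…·T1 = [-3 0 0 0; 0 -7/2 3/2 0; 0 2 -2 0; 0 0 0 1]

T = [-3 0 0 0; 0 -7/2 3/2 0; 0 2 -2 0; 0 0 0 1]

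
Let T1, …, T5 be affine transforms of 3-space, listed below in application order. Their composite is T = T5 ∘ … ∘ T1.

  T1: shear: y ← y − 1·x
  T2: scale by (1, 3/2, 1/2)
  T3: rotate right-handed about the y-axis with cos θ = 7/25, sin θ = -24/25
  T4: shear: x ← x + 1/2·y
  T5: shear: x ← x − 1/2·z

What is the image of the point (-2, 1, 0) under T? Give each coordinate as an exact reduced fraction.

T1 shear: y ← y − 1·x: (-2, 1, 0) → (-2, 3, 0)
T2 scale by (1, 3/2, 1/2): (-2, 3, 0) → (-2, 9/2, 0)
T3 rotate right-handed about the y-axis with cos θ = 7/25, sin θ = -24/25: (-2, 9/2, 0) → (-14/25, 9/2, -48/25)
T4 shear: x ← x + 1/2·y: (-14/25, 9/2, -48/25) → (169/100, 9/2, -48/25)
T5 shear: x ← x − 1/2·z: (169/100, 9/2, -48/25) → (53/20, 9/2, -48/25)

T(p) = (53/20, 9/2, -48/25)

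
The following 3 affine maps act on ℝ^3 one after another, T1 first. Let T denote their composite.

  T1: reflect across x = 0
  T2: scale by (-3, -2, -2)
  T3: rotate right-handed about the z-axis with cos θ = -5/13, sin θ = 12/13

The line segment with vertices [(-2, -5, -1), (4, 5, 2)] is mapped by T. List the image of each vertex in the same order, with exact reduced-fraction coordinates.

image vertices: (-90/13, -122/13, 2), (60/13, 194/13, -4)

T1 reflect across x = 0: (-2, -5, -1) → (2, -5, -1); (4, 5, 2) → (-4, 5, 2)
T2 scale by (-3, -2, -2): (2, -5, -1) → (-6, 10, 2); (-4, 5, 2) → (12, -10, -4)
T3 rotate right-handed about the z-axis with cos θ = -5/13, sin θ = 12/13: (-6, 10, 2) → (-90/13, -122/13, 2); (12, -10, -4) → (60/13, 194/13, -4)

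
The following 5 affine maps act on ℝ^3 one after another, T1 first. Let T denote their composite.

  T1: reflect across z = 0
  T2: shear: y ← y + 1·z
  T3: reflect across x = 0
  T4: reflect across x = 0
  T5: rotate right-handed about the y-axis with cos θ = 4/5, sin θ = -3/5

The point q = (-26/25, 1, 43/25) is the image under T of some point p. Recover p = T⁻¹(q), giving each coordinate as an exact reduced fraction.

T1 = [1 0 0 0; 0 1 0 0; 0 0 -1 0; 0 0 0 1]
T2·T1 = [1 0 0 0; 0 1 -1 0; 0 0 -1 0; 0 0 0 1]
T3·…·T1 = [-1 0 0 0; 0 1 -1 0; 0 0 -1 0; 0 0 0 1]
T4·…·T1 = [1 0 0 0; 0 1 -1 0; 0 0 -1 0; 0 0 0 1]
T5·…·T1 = [4/5 0 3/5 0; 0 1 -1 0; 3/5 0 -4/5 0; 0 0 0 1]
det M = -1; M⁻¹ = [4/5 0 3/5 0; 3/5 1 -4/5 0; 3/5 0 -4/5 0; 0 0 0 1]
M⁻¹ · (-26/25, 1, 43/25)ᵀ = (1/5, -1, -2)ᵀ

p = (1/5, -1, -2)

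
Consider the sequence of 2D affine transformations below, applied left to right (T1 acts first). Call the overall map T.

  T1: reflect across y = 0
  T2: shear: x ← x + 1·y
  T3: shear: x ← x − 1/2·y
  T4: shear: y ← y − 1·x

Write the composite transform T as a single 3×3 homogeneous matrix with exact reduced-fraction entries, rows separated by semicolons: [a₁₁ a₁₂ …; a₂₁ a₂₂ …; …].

T = [1 -1/2 0; -1 -1/2 0; 0 0 1]

T1 = [1 0 0; 0 -1 0; 0 0 1]
T2·T1 = [1 -1 0; 0 -1 0; 0 0 1]
T3·…·T1 = [1 -1/2 0; 0 -1 0; 0 0 1]
T4·…·T1 = [1 -1/2 0; -1 -1/2 0; 0 0 1]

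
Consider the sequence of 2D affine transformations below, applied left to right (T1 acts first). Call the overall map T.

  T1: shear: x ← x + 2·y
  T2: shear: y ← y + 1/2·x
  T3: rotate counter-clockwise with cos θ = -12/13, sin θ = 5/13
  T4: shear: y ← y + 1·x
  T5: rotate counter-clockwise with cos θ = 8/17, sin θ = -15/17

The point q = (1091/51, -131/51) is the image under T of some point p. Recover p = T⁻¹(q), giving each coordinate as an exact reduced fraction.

T1 = [1 2 0; 0 1 0; 0 0 1]
T2·T1 = [1 2 0; 1/2 2 0; 0 0 1]
T3·…·T1 = [-29/26 -34/13 0; -1/13 -14/13 0; 0 0 1]
T4·…·T1 = [-29/26 -34/13 0; -31/26 -48/13 0; 0 0 1]
T5·…·T1 = [-41/26 -992/221 0; 11/26 126/221 0; 0 0 1]
det M = 1; M⁻¹ = [126/221 992/221 0; -11/26 -41/26 0; 0 0 1]
M⁻¹ · (1091/51, -131/51)ᵀ = (2/3, -5)ᵀ

p = (2/3, -5)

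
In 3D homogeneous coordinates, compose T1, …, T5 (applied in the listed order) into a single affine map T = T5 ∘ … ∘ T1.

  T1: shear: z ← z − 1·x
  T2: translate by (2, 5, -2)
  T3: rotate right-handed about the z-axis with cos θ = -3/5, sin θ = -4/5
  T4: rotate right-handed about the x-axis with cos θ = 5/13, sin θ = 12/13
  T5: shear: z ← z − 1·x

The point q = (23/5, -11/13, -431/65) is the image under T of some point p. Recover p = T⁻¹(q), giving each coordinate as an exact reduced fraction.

T1 = [1 0 0 0; 0 1 0 0; -1 0 1 0; 0 0 0 1]
T2·T1 = [1 0 0 2; 0 1 0 5; -1 0 1 -2; 0 0 0 1]
T3·…·T1 = [-3/5 4/5 0 14/5; -4/5 -3/5 0 -23/5; -1 0 1 -2; 0 0 0 1]
T4·…·T1 = [-3/5 4/5 0 14/5; 8/13 -3/13 -12/13 1/13; -73/65 -36/65 5/13 -326/65; 0 0 0 1]
T5·…·T1 = [-3/5 4/5 0 14/5; 8/13 -3/13 -12/13 1/13; -34/65 -88/65 5/13 -508/65; 0 0 0 1]
det M = 1; M⁻¹ = [-87/65 -4/13 -48/65 -2; 16/65 -3/13 -36/65 -5; -62/65 -16/13 -23/65 0; 0 0 0 1]
M⁻¹ · (23/5, -11/13, -431/65)ᵀ = (-3, 0, -1)ᵀ

p = (-3, 0, -1)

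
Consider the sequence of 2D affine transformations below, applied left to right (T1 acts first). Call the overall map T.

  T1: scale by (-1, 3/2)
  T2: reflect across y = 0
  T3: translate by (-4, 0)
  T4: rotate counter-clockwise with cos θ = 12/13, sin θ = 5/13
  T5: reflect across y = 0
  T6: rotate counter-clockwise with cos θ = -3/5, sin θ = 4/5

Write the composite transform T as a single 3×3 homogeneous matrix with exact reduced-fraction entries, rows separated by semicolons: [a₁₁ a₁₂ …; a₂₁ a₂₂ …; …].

T1 = [-1 0 0; 0 3/2 0; 0 0 1]
T2·T1 = [-1 0 0; 0 -3/2 0; 0 0 1]
T3·…·T1 = [-1 0 -4; 0 -3/2 0; 0 0 1]
T4·…·T1 = [-12/13 15/26 -48/13; -5/13 -18/13 -20/13; 0 0 1]
T5·…·T1 = [-12/13 15/26 -48/13; 5/13 18/13 20/13; 0 0 1]
T6·…·T1 = [16/65 -189/130 64/65; -63/65 -24/65 -252/65; 0 0 1]

T = [16/65 -189/130 64/65; -63/65 -24/65 -252/65; 0 0 1]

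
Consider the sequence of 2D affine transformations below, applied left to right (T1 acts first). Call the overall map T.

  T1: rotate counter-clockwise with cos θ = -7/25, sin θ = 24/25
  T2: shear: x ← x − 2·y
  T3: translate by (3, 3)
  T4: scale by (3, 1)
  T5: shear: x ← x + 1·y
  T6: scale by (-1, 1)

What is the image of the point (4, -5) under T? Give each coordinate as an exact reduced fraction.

T(p) = (79/25, 206/25)

T1 rotate counter-clockwise with cos θ = -7/25, sin θ = 24/25: (4, -5) → (92/25, 131/25)
T2 shear: x ← x − 2·y: (92/25, 131/25) → (-34/5, 131/25)
T3 translate by (3, 3): (-34/5, 131/25) → (-19/5, 206/25)
T4 scale by (3, 1): (-19/5, 206/25) → (-57/5, 206/25)
T5 shear: x ← x + 1·y: (-57/5, 206/25) → (-79/25, 206/25)
T6 scale by (-1, 1): (-79/25, 206/25) → (79/25, 206/25)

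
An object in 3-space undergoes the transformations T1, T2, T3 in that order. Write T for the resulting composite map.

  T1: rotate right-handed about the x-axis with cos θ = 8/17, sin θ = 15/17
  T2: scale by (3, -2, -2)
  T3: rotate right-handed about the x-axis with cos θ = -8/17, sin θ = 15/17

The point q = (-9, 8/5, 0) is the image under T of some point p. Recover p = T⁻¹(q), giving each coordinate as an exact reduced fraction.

T1 = [1 0 0 0; 0 8/17 -15/17 0; 0 15/17 8/17 0; 0 0 0 1]
T2·T1 = [3 0 0 0; 0 -16/17 30/17 0; 0 -30/17 -16/17 0; 0 0 0 1]
T3·…·T1 = [3 0 0 0; 0 2 0 0; 0 0 2 0; 0 0 0 1]
det M = 12; M⁻¹ = [1/3 0 0 0; 0 1/2 0 0; 0 0 1/2 0; 0 0 0 1]
M⁻¹ · (-9, 8/5, 0)ᵀ = (-3, 4/5, 0)ᵀ

p = (-3, 4/5, 0)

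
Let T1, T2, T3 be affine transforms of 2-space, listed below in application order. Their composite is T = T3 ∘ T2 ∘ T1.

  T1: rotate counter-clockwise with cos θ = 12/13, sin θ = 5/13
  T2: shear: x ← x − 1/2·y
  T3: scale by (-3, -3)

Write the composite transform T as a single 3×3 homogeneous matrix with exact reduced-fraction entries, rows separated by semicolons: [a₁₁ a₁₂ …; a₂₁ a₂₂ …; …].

T1 = [12/13 -5/13 0; 5/13 12/13 0; 0 0 1]
T2·T1 = [19/26 -11/13 0; 5/13 12/13 0; 0 0 1]
T3·…·T1 = [-57/26 33/13 0; -15/13 -36/13 0; 0 0 1]

T = [-57/26 33/13 0; -15/13 -36/13 0; 0 0 1]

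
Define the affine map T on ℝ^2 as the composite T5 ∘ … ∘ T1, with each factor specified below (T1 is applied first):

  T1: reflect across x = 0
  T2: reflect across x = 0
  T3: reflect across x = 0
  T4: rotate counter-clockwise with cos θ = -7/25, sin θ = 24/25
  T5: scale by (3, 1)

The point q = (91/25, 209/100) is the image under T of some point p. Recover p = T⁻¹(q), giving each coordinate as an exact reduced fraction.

T1 = [-1 0 0; 0 1 0; 0 0 1]
T2·T1 = [1 0 0; 0 1 0; 0 0 1]
T3·…·T1 = [-1 0 0; 0 1 0; 0 0 1]
T4·…·T1 = [7/25 -24/25 0; -24/25 -7/25 0; 0 0 1]
T5·…·T1 = [21/25 -72/25 0; -24/25 -7/25 0; 0 0 1]
det M = -3; M⁻¹ = [7/75 -24/25 0; -8/25 -7/25 0; 0 0 1]
M⁻¹ · (91/25, 209/100)ᵀ = (-5/3, -7/4)ᵀ

p = (-5/3, -7/4)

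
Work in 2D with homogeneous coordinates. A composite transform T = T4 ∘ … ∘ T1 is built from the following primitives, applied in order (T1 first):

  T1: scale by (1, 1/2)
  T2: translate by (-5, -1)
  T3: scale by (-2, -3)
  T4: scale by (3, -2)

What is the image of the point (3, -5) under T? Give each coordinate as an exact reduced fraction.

T(p) = (12, -21)

T1 scale by (1, 1/2): (3, -5) → (3, -5/2)
T2 translate by (-5, -1): (3, -5/2) → (-2, -7/2)
T3 scale by (-2, -3): (-2, -7/2) → (4, 21/2)
T4 scale by (3, -2): (4, 21/2) → (12, -21)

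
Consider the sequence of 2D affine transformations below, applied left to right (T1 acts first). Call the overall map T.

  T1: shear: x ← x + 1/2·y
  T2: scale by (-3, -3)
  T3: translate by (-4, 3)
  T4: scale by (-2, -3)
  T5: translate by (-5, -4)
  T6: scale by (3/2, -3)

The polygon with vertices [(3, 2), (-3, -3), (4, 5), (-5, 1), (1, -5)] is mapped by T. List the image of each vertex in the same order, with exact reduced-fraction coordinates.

T1 shear: x ← x + 1/2·y: (3, 2) → (4, 2); (-3, -3) → (-9/2, -3); (4, 5) → (13/2, 5); (-5, 1) → (-9/2, 1); (1, -5) → (-3/2, -5)
T2 scale by (-3, -3): (4, 2) → (-12, -6); (-9/2, -3) → (27/2, 9); (13/2, 5) → (-39/2, -15); (-9/2, 1) → (27/2, -3); (-3/2, -5) → (9/2, 15)
T3 translate by (-4, 3): (-12, -6) → (-16, -3); (27/2, 9) → (19/2, 12); (-39/2, -15) → (-47/2, -12); (27/2, -3) → (19/2, 0); (9/2, 15) → (1/2, 18)
T4 scale by (-2, -3): (-16, -3) → (32, 9); (19/2, 12) → (-19, -36); (-47/2, -12) → (47, 36); (19/2, 0) → (-19, 0); (1/2, 18) → (-1, -54)
T5 translate by (-5, -4): (32, 9) → (27, 5); (-19, -36) → (-24, -40); (47, 36) → (42, 32); (-19, 0) → (-24, -4); (-1, -54) → (-6, -58)
T6 scale by (3/2, -3): (27, 5) → (81/2, -15); (-24, -40) → (-36, 120); (42, 32) → (63, -96); (-24, -4) → (-36, 12); (-6, -58) → (-9, 174)

image vertices: (81/2, -15), (-36, 120), (63, -96), (-36, 12), (-9, 174)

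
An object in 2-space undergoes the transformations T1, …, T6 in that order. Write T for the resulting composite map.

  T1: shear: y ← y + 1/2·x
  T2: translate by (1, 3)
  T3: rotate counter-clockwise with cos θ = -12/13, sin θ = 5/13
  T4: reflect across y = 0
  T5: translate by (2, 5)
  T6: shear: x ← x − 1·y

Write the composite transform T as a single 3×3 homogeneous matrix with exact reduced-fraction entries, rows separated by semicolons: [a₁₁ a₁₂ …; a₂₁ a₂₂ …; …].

T1 = [1 0 0; 1/2 1 0; 0 0 1]
T2·T1 = [1 0 1; 1/2 1 3; 0 0 1]
T3·…·T1 = [-29/26 -5/13 -27/13; -1/13 -12/13 -31/13; 0 0 1]
T4·…·T1 = [-29/26 -5/13 -27/13; 1/13 12/13 31/13; 0 0 1]
T5·…·T1 = [-29/26 -5/13 -1/13; 1/13 12/13 96/13; 0 0 1]
T6·…·T1 = [-31/26 -17/13 -97/13; 1/13 12/13 96/13; 0 0 1]

T = [-31/26 -17/13 -97/13; 1/13 12/13 96/13; 0 0 1]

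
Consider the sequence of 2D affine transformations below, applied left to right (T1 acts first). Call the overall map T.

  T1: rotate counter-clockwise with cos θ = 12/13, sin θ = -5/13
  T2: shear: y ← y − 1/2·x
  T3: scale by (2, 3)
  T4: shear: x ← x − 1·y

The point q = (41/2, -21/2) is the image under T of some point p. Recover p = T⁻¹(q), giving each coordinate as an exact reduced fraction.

p = (5, 1)

T1 = [12/13 5/13 0; -5/13 12/13 0; 0 0 1]
T2·T1 = [12/13 5/13 0; -11/13 19/26 0; 0 0 1]
T3·…·T1 = [24/13 10/13 0; -33/13 57/26 0; 0 0 1]
T4·…·T1 = [57/13 -37/26 0; -33/13 57/26 0; 0 0 1]
det M = 6; M⁻¹ = [19/52 37/156 0; 11/26 19/26 0; 0 0 1]
M⁻¹ · (41/2, -21/2)ᵀ = (5, 1)ᵀ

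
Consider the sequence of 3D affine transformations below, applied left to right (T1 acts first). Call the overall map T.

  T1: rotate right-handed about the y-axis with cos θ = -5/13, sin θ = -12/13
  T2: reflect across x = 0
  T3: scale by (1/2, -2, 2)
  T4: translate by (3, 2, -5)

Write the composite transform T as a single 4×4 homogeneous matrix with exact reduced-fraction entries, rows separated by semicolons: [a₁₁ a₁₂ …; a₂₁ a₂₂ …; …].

T = [5/26 0 6/13 3; 0 -2 0 2; 24/13 0 -10/13 -5; 0 0 0 1]

T1 = [-5/13 0 -12/13 0; 0 1 0 0; 12/13 0 -5/13 0; 0 0 0 1]
T2·T1 = [5/13 0 12/13 0; 0 1 0 0; 12/13 0 -5/13 0; 0 0 0 1]
T3·…·T1 = [5/26 0 6/13 0; 0 -2 0 0; 24/13 0 -10/13 0; 0 0 0 1]
T4·…·T1 = [5/26 0 6/13 3; 0 -2 0 2; 24/13 0 -10/13 -5; 0 0 0 1]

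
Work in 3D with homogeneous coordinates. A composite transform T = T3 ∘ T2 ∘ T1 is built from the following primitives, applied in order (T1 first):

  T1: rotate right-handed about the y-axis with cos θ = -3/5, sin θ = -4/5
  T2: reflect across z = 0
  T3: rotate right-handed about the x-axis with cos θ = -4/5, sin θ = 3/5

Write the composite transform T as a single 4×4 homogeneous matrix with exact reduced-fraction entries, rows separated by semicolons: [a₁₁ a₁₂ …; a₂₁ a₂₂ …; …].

T = [-3/5 0 -4/5 0; 12/25 -4/5 -9/25 0; 16/25 3/5 -12/25 0; 0 0 0 1]

T1 = [-3/5 0 -4/5 0; 0 1 0 0; 4/5 0 -3/5 0; 0 0 0 1]
T2·T1 = [-3/5 0 -4/5 0; 0 1 0 0; -4/5 0 3/5 0; 0 0 0 1]
T3·…·T1 = [-3/5 0 -4/5 0; 12/25 -4/5 -9/25 0; 16/25 3/5 -12/25 0; 0 0 0 1]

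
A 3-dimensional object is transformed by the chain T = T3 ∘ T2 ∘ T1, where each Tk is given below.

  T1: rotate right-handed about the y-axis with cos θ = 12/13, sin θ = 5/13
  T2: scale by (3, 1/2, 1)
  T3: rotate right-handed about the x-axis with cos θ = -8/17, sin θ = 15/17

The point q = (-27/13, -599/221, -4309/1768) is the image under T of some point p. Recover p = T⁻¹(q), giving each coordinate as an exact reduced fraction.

T1 = [12/13 0 5/13 0; 0 1 0 0; -5/13 0 12/13 0; 0 0 0 1]
T2·T1 = [36/13 0 15/13 0; 0 1/2 0 0; -5/13 0 12/13 0; 0 0 0 1]
T3·…·T1 = [36/13 0 15/13 0; 75/221 -4/17 -180/221 0; 40/221 15/34 -96/221 0; 0 0 0 1]
det M = 3/2; M⁻¹ = [4/13 75/221 40/221 0; 0 -16/17 30/17 0; 5/39 -180/221 -96/221 0; 0 0 0 1]
M⁻¹ · (-27/13, -599/221, -4309/1768)ᵀ = (-2, -7/4, 3)ᵀ

p = (-2, -7/4, 3)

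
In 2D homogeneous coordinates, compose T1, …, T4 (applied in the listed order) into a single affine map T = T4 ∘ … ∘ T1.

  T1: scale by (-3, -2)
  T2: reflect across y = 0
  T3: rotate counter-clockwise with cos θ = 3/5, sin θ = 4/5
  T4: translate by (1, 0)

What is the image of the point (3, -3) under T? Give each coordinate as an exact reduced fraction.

T(p) = (2/5, -54/5)

T1 scale by (-3, -2): (3, -3) → (-9, 6)
T2 reflect across y = 0: (-9, 6) → (-9, -6)
T3 rotate counter-clockwise with cos θ = 3/5, sin θ = 4/5: (-9, -6) → (-3/5, -54/5)
T4 translate by (1, 0): (-3/5, -54/5) → (2/5, -54/5)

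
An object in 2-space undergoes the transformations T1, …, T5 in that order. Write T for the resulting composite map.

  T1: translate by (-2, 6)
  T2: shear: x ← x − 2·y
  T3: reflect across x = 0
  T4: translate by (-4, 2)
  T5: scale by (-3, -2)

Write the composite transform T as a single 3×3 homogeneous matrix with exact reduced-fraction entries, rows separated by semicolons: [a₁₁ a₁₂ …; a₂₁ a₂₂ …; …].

T = [3 -6 -30; 0 -2 -16; 0 0 1]

T1 = [1 0 -2; 0 1 6; 0 0 1]
T2·T1 = [1 -2 -14; 0 1 6; 0 0 1]
T3·…·T1 = [-1 2 14; 0 1 6; 0 0 1]
T4·…·T1 = [-1 2 10; 0 1 8; 0 0 1]
T5·…·T1 = [3 -6 -30; 0 -2 -16; 0 0 1]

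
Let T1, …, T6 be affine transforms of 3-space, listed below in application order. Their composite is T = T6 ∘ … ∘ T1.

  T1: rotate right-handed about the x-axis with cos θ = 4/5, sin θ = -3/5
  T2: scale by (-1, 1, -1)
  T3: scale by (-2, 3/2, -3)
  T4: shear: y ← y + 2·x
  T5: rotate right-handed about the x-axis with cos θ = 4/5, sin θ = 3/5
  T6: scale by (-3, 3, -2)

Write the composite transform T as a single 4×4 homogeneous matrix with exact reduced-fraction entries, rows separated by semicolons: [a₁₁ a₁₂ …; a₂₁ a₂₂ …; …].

T1 = [1 0 0 0; 0 4/5 3/5 0; 0 -3/5 4/5 0; 0 0 0 1]
T2·T1 = [-1 0 0 0; 0 4/5 3/5 0; 0 3/5 -4/5 0; 0 0 0 1]
T3·…·T1 = [2 0 0 0; 0 6/5 9/10 0; 0 -9/5 12/5 0; 0 0 0 1]
T4·…·T1 = [2 0 0 0; 4 6/5 9/10 0; 0 -9/5 12/5 0; 0 0 0 1]
T5·…·T1 = [2 0 0 0; 16/5 51/25 -18/25 0; 12/5 -18/25 123/50 0; 0 0 0 1]
T6·…·T1 = [-6 0 0 0; 48/5 153/25 -54/25 0; -24/5 36/25 -123/25 0; 0 0 0 1]

T = [-6 0 0 0; 48/5 153/25 -54/25 0; -24/5 36/25 -123/25 0; 0 0 0 1]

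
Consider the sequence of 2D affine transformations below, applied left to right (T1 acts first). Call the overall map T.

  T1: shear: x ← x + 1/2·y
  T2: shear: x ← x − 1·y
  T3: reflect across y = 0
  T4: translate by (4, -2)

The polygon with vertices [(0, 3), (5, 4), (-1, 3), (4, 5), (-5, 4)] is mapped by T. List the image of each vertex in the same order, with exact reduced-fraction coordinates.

T1 shear: x ← x + 1/2·y: (0, 3) → (3/2, 3); (5, 4) → (7, 4); (-1, 3) → (1/2, 3); (4, 5) → (13/2, 5); (-5, 4) → (-3, 4)
T2 shear: x ← x − 1·y: (3/2, 3) → (-3/2, 3); (7, 4) → (3, 4); (1/2, 3) → (-5/2, 3); (13/2, 5) → (3/2, 5); (-3, 4) → (-7, 4)
T3 reflect across y = 0: (-3/2, 3) → (-3/2, -3); (3, 4) → (3, -4); (-5/2, 3) → (-5/2, -3); (3/2, 5) → (3/2, -5); (-7, 4) → (-7, -4)
T4 translate by (4, -2): (-3/2, -3) → (5/2, -5); (3, -4) → (7, -6); (-5/2, -3) → (3/2, -5); (3/2, -5) → (11/2, -7); (-7, -4) → (-3, -6)

image vertices: (5/2, -5), (7, -6), (3/2, -5), (11/2, -7), (-3, -6)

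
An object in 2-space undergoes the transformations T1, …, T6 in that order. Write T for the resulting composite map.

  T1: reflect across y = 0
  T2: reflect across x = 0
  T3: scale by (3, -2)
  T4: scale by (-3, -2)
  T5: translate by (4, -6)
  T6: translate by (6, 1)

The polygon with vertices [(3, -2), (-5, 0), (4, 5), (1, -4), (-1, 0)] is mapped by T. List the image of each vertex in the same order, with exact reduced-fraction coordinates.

image vertices: (37, 3), (-35, -5), (46, -25), (19, 11), (1, -5)

T1 reflect across y = 0: (3, -2) → (3, 2); (-5, 0) → (-5, 0); (4, 5) → (4, -5); (1, -4) → (1, 4); (-1, 0) → (-1, 0)
T2 reflect across x = 0: (3, 2) → (-3, 2); (-5, 0) → (5, 0); (4, -5) → (-4, -5); (1, 4) → (-1, 4); (-1, 0) → (1, 0)
T3 scale by (3, -2): (-3, 2) → (-9, -4); (5, 0) → (15, 0); (-4, -5) → (-12, 10); (-1, 4) → (-3, -8); (1, 0) → (3, 0)
T4 scale by (-3, -2): (-9, -4) → (27, 8); (15, 0) → (-45, 0); (-12, 10) → (36, -20); (-3, -8) → (9, 16); (3, 0) → (-9, 0)
T5 translate by (4, -6): (27, 8) → (31, 2); (-45, 0) → (-41, -6); (36, -20) → (40, -26); (9, 16) → (13, 10); (-9, 0) → (-5, -6)
T6 translate by (6, 1): (31, 2) → (37, 3); (-41, -6) → (-35, -5); (40, -26) → (46, -25); (13, 10) → (19, 11); (-5, -6) → (1, -5)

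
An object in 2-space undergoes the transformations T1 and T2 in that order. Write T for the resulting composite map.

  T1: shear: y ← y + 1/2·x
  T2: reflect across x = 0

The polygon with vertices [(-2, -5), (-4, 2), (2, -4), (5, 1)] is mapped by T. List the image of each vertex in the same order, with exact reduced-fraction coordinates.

T1 shear: y ← y + 1/2·x: (-2, -5) → (-2, -6); (-4, 2) → (-4, 0); (2, -4) → (2, -3); (5, 1) → (5, 7/2)
T2 reflect across x = 0: (-2, -6) → (2, -6); (-4, 0) → (4, 0); (2, -3) → (-2, -3); (5, 7/2) → (-5, 7/2)

image vertices: (2, -6), (4, 0), (-2, -3), (-5, 7/2)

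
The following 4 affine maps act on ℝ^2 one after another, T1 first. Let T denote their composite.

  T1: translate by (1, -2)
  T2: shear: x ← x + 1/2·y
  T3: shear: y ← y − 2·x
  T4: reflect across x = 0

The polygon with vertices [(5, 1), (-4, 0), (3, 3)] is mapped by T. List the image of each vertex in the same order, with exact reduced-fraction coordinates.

T1 translate by (1, -2): (5, 1) → (6, -1); (-4, 0) → (-3, -2); (3, 3) → (4, 1)
T2 shear: x ← x + 1/2·y: (6, -1) → (11/2, -1); (-3, -2) → (-4, -2); (4, 1) → (9/2, 1)
T3 shear: y ← y − 2·x: (11/2, -1) → (11/2, -12); (-4, -2) → (-4, 6); (9/2, 1) → (9/2, -8)
T4 reflect across x = 0: (11/2, -12) → (-11/2, -12); (-4, 6) → (4, 6); (9/2, -8) → (-9/2, -8)

image vertices: (-11/2, -12), (4, 6), (-9/2, -8)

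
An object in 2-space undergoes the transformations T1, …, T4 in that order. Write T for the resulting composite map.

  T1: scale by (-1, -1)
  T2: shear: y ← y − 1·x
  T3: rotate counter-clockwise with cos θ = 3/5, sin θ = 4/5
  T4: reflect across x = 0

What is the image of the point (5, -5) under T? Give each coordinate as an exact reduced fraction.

T(p) = (11, 2)

T1 scale by (-1, -1): (5, -5) → (-5, 5)
T2 shear: y ← y − 1·x: (-5, 5) → (-5, 10)
T3 rotate counter-clockwise with cos θ = 3/5, sin θ = 4/5: (-5, 10) → (-11, 2)
T4 reflect across x = 0: (-11, 2) → (11, 2)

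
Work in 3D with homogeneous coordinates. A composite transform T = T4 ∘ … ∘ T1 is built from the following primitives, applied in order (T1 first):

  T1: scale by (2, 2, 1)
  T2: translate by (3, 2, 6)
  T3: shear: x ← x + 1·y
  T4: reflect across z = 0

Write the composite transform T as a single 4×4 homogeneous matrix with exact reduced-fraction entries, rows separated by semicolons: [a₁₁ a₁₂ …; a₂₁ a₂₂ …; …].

T = [2 2 0 5; 0 2 0 2; 0 0 -1 -6; 0 0 0 1]

T1 = [2 0 0 0; 0 2 0 0; 0 0 1 0; 0 0 0 1]
T2·T1 = [2 0 0 3; 0 2 0 2; 0 0 1 6; 0 0 0 1]
T3·…·T1 = [2 2 0 5; 0 2 0 2; 0 0 1 6; 0 0 0 1]
T4·…·T1 = [2 2 0 5; 0 2 0 2; 0 0 -1 -6; 0 0 0 1]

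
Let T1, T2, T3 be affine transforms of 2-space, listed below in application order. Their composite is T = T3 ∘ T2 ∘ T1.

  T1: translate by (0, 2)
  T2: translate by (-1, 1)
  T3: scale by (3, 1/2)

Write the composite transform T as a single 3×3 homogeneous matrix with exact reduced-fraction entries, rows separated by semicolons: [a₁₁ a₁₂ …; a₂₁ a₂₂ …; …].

T1 = [1 0 0; 0 1 2; 0 0 1]
T2·T1 = [1 0 -1; 0 1 3; 0 0 1]
T3·…·T1 = [3 0 -3; 0 1/2 3/2; 0 0 1]

T = [3 0 -3; 0 1/2 3/2; 0 0 1]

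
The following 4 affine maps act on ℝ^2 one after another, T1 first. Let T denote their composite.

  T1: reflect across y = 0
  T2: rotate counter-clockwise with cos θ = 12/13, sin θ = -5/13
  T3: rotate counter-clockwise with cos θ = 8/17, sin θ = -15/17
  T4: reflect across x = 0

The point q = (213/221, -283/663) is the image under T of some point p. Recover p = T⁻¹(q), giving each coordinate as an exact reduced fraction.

p = (1/3, 1)

T1 = [1 0 0; 0 -1 0; 0 0 1]
T2·T1 = [12/13 -5/13 0; -5/13 -12/13 0; 0 0 1]
T3·…·T1 = [21/221 -220/221 0; -220/221 -21/221 0; 0 0 1]
T4·…·T1 = [-21/221 220/221 0; -220/221 -21/221 0; 0 0 1]
det M = 1; M⁻¹ = [-21/221 -220/221 0; 220/221 -21/221 0; 0 0 1]
M⁻¹ · (213/221, -283/663)ᵀ = (1/3, 1)ᵀ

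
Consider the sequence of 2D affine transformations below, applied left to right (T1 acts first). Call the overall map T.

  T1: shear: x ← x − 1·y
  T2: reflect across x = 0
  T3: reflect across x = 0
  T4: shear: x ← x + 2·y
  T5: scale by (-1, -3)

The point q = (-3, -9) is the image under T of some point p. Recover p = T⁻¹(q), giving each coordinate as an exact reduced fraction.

p = (0, 3)

T1 = [1 -1 0; 0 1 0; 0 0 1]
T2·T1 = [-1 1 0; 0 1 0; 0 0 1]
T3·…·T1 = [1 -1 0; 0 1 0; 0 0 1]
T4·…·T1 = [1 1 0; 0 1 0; 0 0 1]
T5·…·T1 = [-1 -1 0; 0 -3 0; 0 0 1]
det M = 3; M⁻¹ = [-1 1/3 0; 0 -1/3 0; 0 0 1]
M⁻¹ · (-3, -9)ᵀ = (0, 3)ᵀ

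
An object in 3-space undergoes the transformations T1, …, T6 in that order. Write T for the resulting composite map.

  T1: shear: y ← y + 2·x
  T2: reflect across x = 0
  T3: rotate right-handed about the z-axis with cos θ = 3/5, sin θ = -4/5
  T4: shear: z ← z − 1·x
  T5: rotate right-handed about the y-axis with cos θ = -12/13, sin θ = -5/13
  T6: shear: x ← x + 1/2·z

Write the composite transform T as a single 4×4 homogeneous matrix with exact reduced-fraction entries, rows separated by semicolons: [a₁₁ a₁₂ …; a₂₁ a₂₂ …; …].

T1 = [1 0 0 0; 2 1 0 0; 0 0 1 0; 0 0 0 1]
T2·T1 = [-1 0 0 0; 2 1 0 0; 0 0 1 0; 0 0 0 1]
T3·…·T1 = [1 4/5 0 0; 2 3/5 0 0; 0 0 1 0; 0 0 0 1]
T4·…·T1 = [1 4/5 0 0; 2 3/5 0 0; -1 -4/5 1 0; 0 0 0 1]
T5·…·T1 = [-7/13 -28/65 -5/13 0; 2 3/5 0 0; 17/13 68/65 -12/13 0; 0 0 0 1]
T6·…·T1 = [3/26 6/65 -11/13 0; 2 3/5 0 0; 17/13 68/65 -12/13 0; 0 0 0 1]

T = [3/26 6/65 -11/13 0; 2 3/5 0 0; 17/13 68/65 -12/13 0; 0 0 0 1]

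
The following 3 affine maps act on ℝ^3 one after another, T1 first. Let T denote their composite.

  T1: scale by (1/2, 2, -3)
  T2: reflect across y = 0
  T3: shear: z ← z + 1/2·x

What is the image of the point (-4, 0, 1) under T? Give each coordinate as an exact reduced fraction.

T1 scale by (1/2, 2, -3): (-4, 0, 1) → (-2, 0, -3)
T2 reflect across y = 0: (-2, 0, -3) → (-2, 0, -3)
T3 shear: z ← z + 1/2·x: (-2, 0, -3) → (-2, 0, -4)

T(p) = (-2, 0, -4)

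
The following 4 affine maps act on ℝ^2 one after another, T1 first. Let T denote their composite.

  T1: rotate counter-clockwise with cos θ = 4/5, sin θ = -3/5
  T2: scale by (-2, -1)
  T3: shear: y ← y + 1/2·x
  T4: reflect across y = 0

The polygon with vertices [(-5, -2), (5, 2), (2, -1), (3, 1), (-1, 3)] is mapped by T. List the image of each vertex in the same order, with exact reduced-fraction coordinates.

image vertices: (52/5, -19/5), (-52/5, 19/5), (-2, -1), (-6, 2), (-2, 4)

T1 rotate counter-clockwise with cos θ = 4/5, sin θ = -3/5: (-5, -2) → (-26/5, 7/5); (5, 2) → (26/5, -7/5); (2, -1) → (1, -2); (3, 1) → (3, -1); (-1, 3) → (1, 3)
T2 scale by (-2, -1): (-26/5, 7/5) → (52/5, -7/5); (26/5, -7/5) → (-52/5, 7/5); (1, -2) → (-2, 2); (3, -1) → (-6, 1); (1, 3) → (-2, -3)
T3 shear: y ← y + 1/2·x: (52/5, -7/5) → (52/5, 19/5); (-52/5, 7/5) → (-52/5, -19/5); (-2, 2) → (-2, 1); (-6, 1) → (-6, -2); (-2, -3) → (-2, -4)
T4 reflect across y = 0: (52/5, 19/5) → (52/5, -19/5); (-52/5, -19/5) → (-52/5, 19/5); (-2, 1) → (-2, -1); (-6, -2) → (-6, 2); (-2, -4) → (-2, 4)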